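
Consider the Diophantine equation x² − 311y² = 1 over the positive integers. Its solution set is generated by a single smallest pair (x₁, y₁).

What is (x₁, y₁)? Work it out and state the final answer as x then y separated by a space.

[17; 1,1,1,2,1,…,1,1,34] for √311; ℓ=16 ⇒ convergent index 15
step 0: (17, 1)  from 17·(1,0) + (0,1)
…
step 2: (35, 2)  from 1·(18,1) + (17,1)
…
step 5: (194, 11)  from 1·(141,8) + (53,3)
…
step 11: (1594239, 90401)  from 1·(1376656,78063) + (217583,12338)
…
step 14: (10724507, 608131)  from 1·(6159373,349266) + (4565134,258865)
step 15: (16883880, 957397)  from 1·(10724507,608131) + (6159373,349266)
fundamental: x₁=16883880, y₁=957397  (since 285065403854400 − 311·916609015609 = 1)

16883880 957397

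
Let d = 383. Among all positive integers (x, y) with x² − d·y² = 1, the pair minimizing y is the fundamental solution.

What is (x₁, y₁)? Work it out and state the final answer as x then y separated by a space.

18768 959

√383 → a₀=19, period (1,1,3,19,3,1,1,38); ℓ=8 even so k=7
step 0: (19, 1)  from 19·(1,0) + (0,1)
…
step 2: (39, 2)  from 1·(20,1) + (19,1)
…
step 4: (2642, 135)  from 19·(137,7) + (39,2)
…
step 6: (10705, 547)  from 1·(8063,412) + (2642,135)
step 7: (18768, 959)  from 1·(10705,547) + (8063,412)
(x₁, y₁) = (18768, 959);  18768² − 383·959² = 1 ✓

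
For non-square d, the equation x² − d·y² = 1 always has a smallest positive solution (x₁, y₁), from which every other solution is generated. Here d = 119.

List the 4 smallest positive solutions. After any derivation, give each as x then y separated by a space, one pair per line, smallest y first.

120 11
28799 2640
6911640 633589
1658764801 152058720

√119 = [10; 1,9,1,20, …], period ℓ=4 (even) → k=3
k=0  a_k=10  p_k/q_k = 10/1
…
k=2  a_k=9  p_k/q_k = 109/10
k=3  a_k=1  p_k/q_k = 120/11
fundamental: x₁=120, y₁=11  (since 14400 − 119·121 = 1)
(x_2, y_2) = (120·120 + 119·11·11, 120·11 + 11·120) = (28799, 2640)
(x_3, y_3) = (120·28799 + 119·11·2640, 120·2640 + 11·28799) = (6911640, 633589)
(x_4, y_4) = (120·6911640 + 119·11·633589, 120·633589 + 11·6911640) = (1658764801, 152058720)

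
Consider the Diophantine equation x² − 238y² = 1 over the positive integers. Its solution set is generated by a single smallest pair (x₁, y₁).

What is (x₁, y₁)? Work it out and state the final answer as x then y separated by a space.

11663 756

[15; 2,2,1,14,1,2,2,30] for √238; ℓ=8 ⇒ convergent index 7
i=0: a=15 ⇒ p=15, q=1
…
i=2: a=2 ⇒ p=77, q=5
i=3: a=1 ⇒ p=108, q=7
…
i=6: a=2 ⇒ p=4983, q=323
i=7: a=2 ⇒ p=11663, q=756
(x₁, y₁) = (11663, 756);  11663² − 238·756² = 1 ✓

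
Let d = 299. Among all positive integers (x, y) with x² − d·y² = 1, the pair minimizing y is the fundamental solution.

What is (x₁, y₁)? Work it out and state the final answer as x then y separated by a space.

d=299: √d = [17; 3,2,3,34] (ℓ=4, even), read p_3/q_3
k=0  a_k=17  p_k/q_k = 17/1
…
k=2  a_k=2  p_k/q_k = 121/7
k=3  a_k=3  p_k/q_k = 415/24
→ (415, 24).  Check: 415²=172225, 299·24²=172224, difference 1.

415 24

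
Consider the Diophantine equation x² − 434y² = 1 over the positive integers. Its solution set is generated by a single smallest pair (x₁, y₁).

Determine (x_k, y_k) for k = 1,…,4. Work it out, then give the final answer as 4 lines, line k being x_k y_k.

125 6
31249 1500
7812125 374994
1953000001 93747000

[20; 1,4,1,40] for √434; ℓ=4 ⇒ convergent index 3
a_0=20:  p_0=20·1+0=20,  q_0=20·0+1=1
…
a_2=4:  p_2=4·21+20=104,  q_2=4·1+1=5
a_3=1:  p_3=1·104+21=125,  q_3=1·5+1=6
(x₁, y₁) = (125, 6);  125² − 434·6² = 1 ✓
n=2: (125,6)∘(125,6) = (125·125+434·6·6, 125·6+6·125) = (31249,1500)
n=3: (31249,1500)∘(125,6) = (125·31249+434·6·1500, 125·1500+6·31249) = (7812125,374994)
n=4: (7812125,374994)∘(125,6) = (125·7812125+434·6·374994, 125·374994+6·7812125) = (1953000001,93747000)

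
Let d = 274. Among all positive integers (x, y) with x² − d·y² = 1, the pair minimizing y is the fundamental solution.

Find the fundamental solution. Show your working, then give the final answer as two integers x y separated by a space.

3959299 239190

d=274: √d = [16; 1,1,4,4,1,1,32] (ℓ=7, odd), read p_13/q_13
k=0  a_k=16  p_k/q_k = 16/1
k=1  a_k=1  p_k/q_k = 17/1
k=2  a_k=1  p_k/q_k = 33/2
k=3  a_k=4  p_k/q_k = 149/9
k=4  a_k=4  p_k/q_k = 629/38
…
k=6  a_k=1  p_k/q_k = 1407/85
…
k=8  a_k=1  p_k/q_k = 47209/2852
k=9  a_k=1  p_k/q_k = 93011/5619
…
k=12  a_k=1  p_k/q_k = 2189276/132259
k=13  a_k=1  p_k/q_k = 3959299/239190
fundamental: x₁=3959299, y₁=239190  (since 15676048571401 − 274·57211856100 = 1)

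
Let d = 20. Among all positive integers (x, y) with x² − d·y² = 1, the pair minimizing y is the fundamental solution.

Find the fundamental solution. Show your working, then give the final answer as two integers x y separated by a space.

9 2

[4; 2,8] for √20; ℓ=2 ⇒ convergent index 1
step 0: (4, 1)  from 4·(1,0) + (0,1)
step 1: (9, 2)  from 2·(4,1) + (1,0)
→ (9, 2).  Check: 9²=81, 20·2²=80, difference 1.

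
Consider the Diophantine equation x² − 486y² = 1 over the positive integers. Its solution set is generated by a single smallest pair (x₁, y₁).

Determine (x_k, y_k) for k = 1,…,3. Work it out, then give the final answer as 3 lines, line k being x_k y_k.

√486 = [22; 22,44, …], period ℓ=2 (even) → k=1
i=0: a=22 ⇒ p=22, q=1
i=1: a=22 ⇒ p=485, q=22
(x₁, y₁) = (485, 22);  485² − 486·22² = 1 ✓
k=2:  x_2 = 485·485+486·22·22 = 470449,  y_2 = 485·22+22·485 = 21340
k=3:  x_3 = 485·470449+486·22·21340 = 456335045,  y_3 = 485·21340+22·470449 = 20699778

485 22
470449 21340
456335045 20699778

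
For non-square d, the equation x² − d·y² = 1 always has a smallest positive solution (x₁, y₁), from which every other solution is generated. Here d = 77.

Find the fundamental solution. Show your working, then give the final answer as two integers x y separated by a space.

351 40

[8; 1,3,2,3,1,16] for √77; ℓ=6 ⇒ convergent index 5
a_0=8:  p_0=8·1+0=8,  q_0=8·0+1=1
a_1=1:  p_1=1·8+1=9,  q_1=1·1+0=1
a_2=3:  p_2=3·9+8=35,  q_2=3·1+1=4
…
a_4=3:  p_4=3·79+35=272,  q_4=3·9+4=31
a_5=1:  p_5=1·272+79=351,  q_5=1·31+9=40
→ (351, 40).  Check: 351²=123201, 77·40²=123200, difference 1.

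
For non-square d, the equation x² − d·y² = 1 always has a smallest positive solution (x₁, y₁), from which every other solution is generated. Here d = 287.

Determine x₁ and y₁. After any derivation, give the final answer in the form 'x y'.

√287 = [16; 1,15,1,32, …], period ℓ=4 (even) → k=3
step 0: (16, 1)  from 16·(1,0) + (0,1)
step 1: (17, 1)  from 1·(16,1) + (1,0)
step 2: (271, 16)  from 15·(17,1) + (16,1)
step 3: (288, 17)  from 1·(271,16) + (17,1)
→ (288, 17).  Check: 288²=82944, 287·17²=82943, difference 1.

288 17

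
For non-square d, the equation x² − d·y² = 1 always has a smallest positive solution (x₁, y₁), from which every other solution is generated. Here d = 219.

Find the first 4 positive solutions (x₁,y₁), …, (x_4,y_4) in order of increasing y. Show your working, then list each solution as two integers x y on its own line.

[14; 1,3,1,28] for √219; ℓ=4 ⇒ convergent index 3
i=0: a=14 ⇒ p=14, q=1
i=1: a=1 ⇒ p=15, q=1
i=2: a=3 ⇒ p=59, q=4
i=3: a=1 ⇒ p=74, q=5
(x₁, y₁) = (74, 5);  74² − 219·5² = 1 ✓
(x_2, y_2) = (74·74 + 219·5·5, 74·5 + 5·74) = (10951, 740)
(x_3, y_3) = (74·10951 + 219·5·740, 74·740 + 5·10951) = (1620674, 109515)
(x_4, y_4) = (74·1620674 + 219·5·109515, 74·109515 + 5·1620674) = (239848801, 16207480)

74 5
10951 740
1620674 109515
239848801 16207480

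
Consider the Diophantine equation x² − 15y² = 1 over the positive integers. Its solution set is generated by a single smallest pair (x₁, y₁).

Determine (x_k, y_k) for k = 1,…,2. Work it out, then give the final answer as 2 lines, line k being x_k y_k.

4 1
31 8

√15 → a₀=3, period (1,6); ℓ=2 even so k=1
step 0: (3, 1)  from 3·(1,0) + (0,1)
step 1: (4, 1)  from 1·(3,1) + (1,0)
(x₁, y₁) = (4, 1);  4² − 15·1² = 1 ✓
n=2: (4,1)∘(4,1) = (4·4+15·1·1, 4·1+1·4) = (31,8)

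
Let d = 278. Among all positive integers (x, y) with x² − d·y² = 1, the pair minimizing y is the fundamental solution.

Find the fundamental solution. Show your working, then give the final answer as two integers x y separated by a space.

√278 → a₀=16, period (1,2,16,2,1,32); ℓ=6 even so k=5
i=0: a=16 ⇒ p=16, q=1
i=1: a=1 ⇒ p=17, q=1
…
i=4: a=2 ⇒ p=1684, q=101
i=5: a=1 ⇒ p=2501, q=150
→ (2501, 150).  Check: 2501²=6255001, 278·150²=6255000, difference 1.

2501 150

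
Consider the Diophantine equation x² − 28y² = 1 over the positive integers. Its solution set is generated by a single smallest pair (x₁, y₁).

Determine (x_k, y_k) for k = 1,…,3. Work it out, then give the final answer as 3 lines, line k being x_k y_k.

√28 = [5; 3,2,3,10, …], period ℓ=4 (even) → k=3
i=0: a=5 ⇒ p=5, q=1
i=1: a=3 ⇒ p=16, q=3
i=2: a=2 ⇒ p=37, q=7
i=3: a=3 ⇒ p=127, q=24
→ (127, 24).  Check: 127²=16129, 28·24²=16128, difference 1.
(x_2, y_2) = (127·127 + 28·24·24, 127·24 + 24·127) = (32257, 6096)
(x_3, y_3) = (127·32257 + 28·24·6096, 127·6096 + 24·32257) = (8193151, 1548360)

127 24
32257 6096
8193151 1548360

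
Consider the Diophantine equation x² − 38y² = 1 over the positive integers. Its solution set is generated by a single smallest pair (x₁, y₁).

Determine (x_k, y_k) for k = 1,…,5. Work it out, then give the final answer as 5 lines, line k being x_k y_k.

37 6
2737 444
202501 32850
14982337 2430456
1108490437 179820894

[6; 6,12] for √38; ℓ=2 ⇒ convergent index 1
i=0: a=6 ⇒ p=6, q=1
i=1: a=6 ⇒ p=37, q=6
(x₁, y₁) = (37, 6);  37² − 38·6² = 1 ✓
(37+6√38)^2 = 2737 + 444√38
(37+6√38)^3 = 202501 + 32850√38
(37+6√38)^4 = 14982337 + 2430456√38
(37+6√38)^5 = 1108490437 + 179820894√38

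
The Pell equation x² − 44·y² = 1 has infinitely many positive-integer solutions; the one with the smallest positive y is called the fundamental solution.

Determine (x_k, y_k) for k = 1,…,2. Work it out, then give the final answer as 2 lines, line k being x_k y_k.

d=44: √d = [6; 1,1,1,2,1,1,1,12] (ℓ=8, even), read p_7/q_7
i=0: a=6 ⇒ p=6, q=1
i=1: a=1 ⇒ p=7, q=1
…
i=3: a=1 ⇒ p=20, q=3
…
i=5: a=1 ⇒ p=73, q=11
i=6: a=1 ⇒ p=126, q=19
i=7: a=1 ⇒ p=199, q=30
→ (199, 30).  Check: 199²=39601, 44·30²=39600, difference 1.
n=2: (199,30)∘(199,30) = (199·199+44·30·30, 199·30+30·199) = (79201,11940)

199 30
79201 11940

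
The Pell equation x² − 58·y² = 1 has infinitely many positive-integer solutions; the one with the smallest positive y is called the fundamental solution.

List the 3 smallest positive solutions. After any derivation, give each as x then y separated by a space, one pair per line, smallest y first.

19603 2574
768555217 100916244
30131975818099 3956522259690

√58 = [7; 1,1,1,1,1,1,14, …], period ℓ=7 (odd) → k=13
a_0=7:  p_0=7·1+0=7,  q_0=7·0+1=1
a_1=1:  p_1=1·7+1=8,  q_1=1·1+0=1
…
a_3=1:  p_3=1·15+8=23,  q_3=1·2+1=3
a_4=1:  p_4=1·23+15=38,  q_4=1·3+2=5
a_5=1:  p_5=1·38+23=61,  q_5=1·5+3=8
a_6=1:  p_6=1·61+38=99,  q_6=1·8+5=13
a_7=14:  p_7=14·99+61=1447,  q_7=14·13+8=190
a_8=1:  p_8=1·1447+99=1546,  q_8=1·190+13=203
…
a_10=1:  p_10=1·2993+1546=4539,  q_10=1·393+203=596
a_11=1:  p_11=1·4539+2993=7532,  q_11=1·596+393=989
a_12=1:  p_12=1·7532+4539=12071,  q_12=1·989+596=1585
a_13=1:  p_13=1·12071+7532=19603,  q_13=1·1585+989=2574
fundamental: x₁=19603, y₁=2574  (since 384277609 − 58·6625476 = 1)
(x_2, y_2) = (19603·19603 + 58·2574·2574, 19603·2574 + 2574·19603) = (768555217, 100916244)
(x_3, y_3) = (19603·768555217 + 58·2574·100916244, 19603·100916244 + 2574·768555217) = (30131975818099, 3956522259690)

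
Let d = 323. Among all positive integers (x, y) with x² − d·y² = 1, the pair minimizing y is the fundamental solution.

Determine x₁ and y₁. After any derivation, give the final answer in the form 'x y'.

[17; 1,34] for √323; ℓ=2 ⇒ convergent index 1
step 0: (17, 1)  from 17·(1,0) + (0,1)
step 1: (18, 1)  from 1·(17,1) + (1,0)
→ (18, 1).  Check: 18²=324, 323·1²=323, difference 1.

18 1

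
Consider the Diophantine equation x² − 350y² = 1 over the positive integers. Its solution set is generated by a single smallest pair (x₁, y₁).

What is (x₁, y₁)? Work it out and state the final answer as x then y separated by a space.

449 24

d=350: √d = [18; 1,2,2,2,1,36] (ℓ=6, even), read p_5/q_5
step 0: (18, 1)  from 18·(1,0) + (0,1)
…
step 2: (56, 3)  from 2·(19,1) + (18,1)
step 3: (131, 7)  from 2·(56,3) + (19,1)
step 4: (318, 17)  from 2·(131,7) + (56,3)
step 5: (449, 24)  from 1·(318,17) + (131,7)
fundamental: x₁=449, y₁=24  (since 201601 − 350·576 = 1)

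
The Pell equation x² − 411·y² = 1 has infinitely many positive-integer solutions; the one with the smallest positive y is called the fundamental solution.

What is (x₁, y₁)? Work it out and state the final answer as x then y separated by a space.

49730 2453

√411 → a₀=20, period (3,1,1,1,19,1,1,1,3,40); ℓ=10 even so k=9
step 0: (20, 1)  from 20·(1,0) + (0,1)
step 1: (61, 3)  from 3·(20,1) + (1,0)
…
step 8: (13583, 670)  from 1·(8981,443) + (4602,227)
step 9: (49730, 2453)  from 3·(13583,670) + (8981,443)
fundamental: x₁=49730, y₁=2453  (since 2473072900 − 411·6017209 = 1)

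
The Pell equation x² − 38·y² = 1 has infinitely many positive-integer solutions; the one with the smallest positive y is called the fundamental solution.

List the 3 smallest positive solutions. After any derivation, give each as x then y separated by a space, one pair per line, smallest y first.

d=38: √d = [6; 6,12] (ℓ=2, even), read p_1/q_1
a_0=6:  p_0=6·1+0=6,  q_0=6·0+1=1
a_1=6:  p_1=6·6+1=37,  q_1=6·1+0=6
(x₁, y₁) = (37, 6);  37² − 38·6² = 1 ✓
n=2: (37,6)∘(37,6) = (37·37+38·6·6, 37·6+6·37) = (2737,444)
n=3: (2737,444)∘(37,6) = (37·2737+38·6·444, 37·444+6·2737) = (202501,32850)

37 6
2737 444
202501 32850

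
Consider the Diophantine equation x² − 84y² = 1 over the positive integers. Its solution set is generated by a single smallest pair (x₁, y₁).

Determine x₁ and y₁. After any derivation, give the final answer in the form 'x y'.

55 6

d=84: √d = [9; 6,18] (ℓ=2, even), read p_1/q_1
a_0=9:  p_0=9·1+0=9,  q_0=9·0+1=1
a_1=6:  p_1=6·9+1=55,  q_1=6·1+0=6
fundamental: x₁=55, y₁=6  (since 3025 − 84·36 = 1)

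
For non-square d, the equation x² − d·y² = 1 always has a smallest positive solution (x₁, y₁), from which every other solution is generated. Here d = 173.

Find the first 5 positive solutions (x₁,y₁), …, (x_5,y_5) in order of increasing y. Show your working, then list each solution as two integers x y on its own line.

2499849 190060
12498490045601 950242601880
62488675684008728649 4750926036134042180
312424506839974574118902401 23753195401006348176659760
1562028181998744709597444087746249 118758803540015886040113314710300

[13; 6,1,1,6,26] for √173; ℓ=5 ⇒ convergent index 9
k=0  a_k=13  p_k/q_k = 13/1
…
k=8  a_k=1  p_k/q_k = 382343/29069
k=9  a_k=6  p_k/q_k = 2499849/190060
fundamental: x₁=2499849, y₁=190060  (since 6249245022801 − 173·36122803600 = 1)
(x_2, y_2) = (2499849·2499849 + 173·190060·190060, 2499849·190060 + 190060·2499849) = (12498490045601, 950242601880)
(x_3, y_3) = (2499849·12498490045601 + 173·190060·950242601880, 2499849·950242601880 + 190060·12498490045601) = (62488675684008728649, 4750926036134042180)
(x_4, y_4) = (2499849·62488675684008728649 + 173·190060·4750926036134042180, 2499849·4750926036134042180 + 190060·62488675684008728649) = (312424506839974574118902401, 23753195401006348176659760)
(x_5, y_5) = (2499849·312424506839974574118902401 + 173·190060·23753195401006348176659760, 2499849·23753195401006348176659760 + 190060·312424506839974574118902401) = (1562028181998744709597444087746249, 118758803540015886040113314710300)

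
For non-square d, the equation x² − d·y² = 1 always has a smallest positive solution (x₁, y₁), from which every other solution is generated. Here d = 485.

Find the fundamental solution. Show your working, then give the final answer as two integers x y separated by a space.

√485 = [22; 44, …], period ℓ=1 (odd) → k=1
step 0: (22, 1)  from 22·(1,0) + (0,1)
step 1: (969, 44)  from 44·(22,1) + (1,0)
fundamental: x₁=969, y₁=44  (since 938961 − 485·1936 = 1)

969 44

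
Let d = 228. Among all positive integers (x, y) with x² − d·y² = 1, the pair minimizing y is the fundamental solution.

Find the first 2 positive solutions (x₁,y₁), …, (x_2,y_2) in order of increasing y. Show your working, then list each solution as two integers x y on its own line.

d=228: √d = [15; 10,30] (ℓ=2, even), read p_1/q_1
step 0: (15, 1)  from 15·(1,0) + (0,1)
step 1: (151, 10)  from 10·(15,1) + (1,0)
(x₁, y₁) = (151, 10);  151² − 228·10² = 1 ✓
(151+10√228)^2 = 45601 + 3020√228

151 10
45601 3020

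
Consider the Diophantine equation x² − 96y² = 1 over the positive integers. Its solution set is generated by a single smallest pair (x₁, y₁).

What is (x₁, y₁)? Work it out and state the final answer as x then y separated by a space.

49 5

[9; 1,3,1,18] for √96; ℓ=4 ⇒ convergent index 3
step 0: (9, 1)  from 9·(1,0) + (0,1)
step 1: (10, 1)  from 1·(9,1) + (1,0)
step 2: (39, 4)  from 3·(10,1) + (9,1)
step 3: (49, 5)  from 1·(39,4) + (10,1)
(x₁, y₁) = (49, 5);  49² − 96·5² = 1 ✓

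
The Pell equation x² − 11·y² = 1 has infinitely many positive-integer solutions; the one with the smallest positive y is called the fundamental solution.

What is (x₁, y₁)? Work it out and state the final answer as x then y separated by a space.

10 3

√11 = [3; 3,6, …], period ℓ=2 (even) → k=1
k=0  a_k=3  p_k/q_k = 3/1
k=1  a_k=3  p_k/q_k = 10/3
→ (10, 3).  Check: 10²=100, 11·3²=99, difference 1.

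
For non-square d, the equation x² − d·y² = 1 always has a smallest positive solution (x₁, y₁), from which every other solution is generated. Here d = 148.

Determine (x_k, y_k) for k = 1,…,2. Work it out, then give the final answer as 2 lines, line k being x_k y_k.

73 6
10657 876

d=148: √d = [12; 6,24] (ℓ=2, even), read p_1/q_1
i=0: a=12 ⇒ p=12, q=1
i=1: a=6 ⇒ p=73, q=6
fundamental: x₁=73, y₁=6  (since 5329 − 148·36 = 1)
(73+6√148)^2 = 10657 + 876√148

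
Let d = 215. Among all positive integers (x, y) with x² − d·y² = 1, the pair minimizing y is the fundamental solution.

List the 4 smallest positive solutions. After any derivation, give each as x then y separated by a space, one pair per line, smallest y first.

√215 = [14; 1,1,1,28, …], period ℓ=4 (even) → k=3
k=0  a_k=14  p_k/q_k = 14/1
…
k=2  a_k=1  p_k/q_k = 29/2
k=3  a_k=1  p_k/q_k = 44/3
→ (44, 3).  Check: 44²=1936, 215·3²=1935, difference 1.
k=2:  x_2 = 44·44+215·3·3 = 3871,  y_2 = 44·3+3·44 = 264
k=3:  x_3 = 44·3871+215·3·264 = 340604,  y_3 = 44·264+3·3871 = 23229
k=4:  x_4 = 44·340604+215·3·23229 = 29969281,  y_4 = 44·23229+3·340604 = 2043888

44 3
3871 264
340604 23229
29969281 2043888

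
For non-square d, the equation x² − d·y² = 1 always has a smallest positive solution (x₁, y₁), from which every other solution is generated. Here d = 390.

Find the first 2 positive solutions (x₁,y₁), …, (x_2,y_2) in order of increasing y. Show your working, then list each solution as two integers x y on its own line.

79 4
12481 632

d=390: √d = [19; 1,2,1,38] (ℓ=4, even), read p_3/q_3
i=0: a=19 ⇒ p=19, q=1
…
i=2: a=2 ⇒ p=59, q=3
i=3: a=1 ⇒ p=79, q=4
fundamental: x₁=79, y₁=4  (since 6241 − 390·16 = 1)
(79+4√390)^2 = 12481 + 632√390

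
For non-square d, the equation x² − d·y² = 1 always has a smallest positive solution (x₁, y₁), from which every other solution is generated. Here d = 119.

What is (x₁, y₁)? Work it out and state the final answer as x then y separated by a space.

120 11

d=119: √d = [10; 1,9,1,20] (ℓ=4, even), read p_3/q_3
i=0: a=10 ⇒ p=10, q=1
…
i=2: a=9 ⇒ p=109, q=10
i=3: a=1 ⇒ p=120, q=11
→ (120, 11).  Check: 120²=14400, 119·11²=14399, difference 1.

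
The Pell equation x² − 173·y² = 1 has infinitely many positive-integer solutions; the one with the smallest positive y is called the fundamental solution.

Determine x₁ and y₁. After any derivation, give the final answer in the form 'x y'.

2499849 190060

√173 → a₀=13, period (6,1,1,6,26); ℓ=5 odd so k=9
a_0=13:  p_0=13·1+0=13,  q_0=13·0+1=1
a_1=6:  p_1=6·13+1=79,  q_1=6·1+0=6
…
a_5=26:  p_5=26·1118+171=29239,  q_5=26·85+13=2223
…
a_7=1:  p_7=1·176552+29239=205791,  q_7=1·13423+2223=15646
a_8=1:  p_8=1·205791+176552=382343,  q_8=1·15646+13423=29069
a_9=6:  p_9=6·382343+205791=2499849,  q_9=6·29069+15646=190060
fundamental: x₁=2499849, y₁=190060  (since 6249245022801 − 173·36122803600 = 1)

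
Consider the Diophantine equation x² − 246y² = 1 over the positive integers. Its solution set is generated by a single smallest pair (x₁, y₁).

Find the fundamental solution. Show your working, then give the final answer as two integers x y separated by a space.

88805 5662

√246 → a₀=15, period (1,2,5,1,14,1,5,2,1,30); ℓ=10 even so k=9
a_0=15:  p_0=15·1+0=15,  q_0=15·0+1=1
a_1=1:  p_1=1·15+1=16,  q_1=1·1+0=1
a_2=2:  p_2=2·16+15=47,  q_2=2·1+1=3
…
a_4=1:  p_4=1·251+47=298,  q_4=1·16+3=19
…
a_6=1:  p_6=1·4423+298=4721,  q_6=1·282+19=301
a_7=5:  p_7=5·4721+4423=28028,  q_7=5·301+282=1787
a_8=2:  p_8=2·28028+4721=60777,  q_8=2·1787+301=3875
a_9=1:  p_9=1·60777+28028=88805,  q_9=1·3875+1787=5662
→ (88805, 5662).  Check: 88805²=7886328025, 246·5662²=7886328024, difference 1.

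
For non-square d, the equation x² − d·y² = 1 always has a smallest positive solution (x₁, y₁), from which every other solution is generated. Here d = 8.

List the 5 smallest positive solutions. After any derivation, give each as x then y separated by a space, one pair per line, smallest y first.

3 1
17 6
99 35
577 204
3363 1189

√8 = [2; 1,4, …], period ℓ=2 (even) → k=1
a_0=2:  p_0=2·1+0=2,  q_0=2·0+1=1
a_1=1:  p_1=1·2+1=3,  q_1=1·1+0=1
(x₁, y₁) = (3, 1);  3² − 8·1² = 1 ✓
n=2: (3,1)∘(3,1) = (3·3+8·1·1, 3·1+1·3) = (17,6)
n=3: (17,6)∘(3,1) = (3·17+8·1·6, 3·6+1·17) = (99,35)
n=4: (99,35)∘(3,1) = (3·99+8·1·35, 3·35+1·99) = (577,204)
n=5: (577,204)∘(3,1) = (3·577+8·1·204, 3·204+1·577) = (3363,1189)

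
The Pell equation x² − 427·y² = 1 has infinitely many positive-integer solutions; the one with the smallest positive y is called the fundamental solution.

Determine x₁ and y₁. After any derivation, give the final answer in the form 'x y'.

√427 → a₀=20, period (1,1,1,40); ℓ=4 even so k=3
a_0=20:  p_0=20·1+0=20,  q_0=20·0+1=1
…
a_2=1:  p_2=1·21+20=41,  q_2=1·1+1=2
a_3=1:  p_3=1·41+21=62,  q_3=1·2+1=3
fundamental: x₁=62, y₁=3  (since 3844 − 427·9 = 1)

62 3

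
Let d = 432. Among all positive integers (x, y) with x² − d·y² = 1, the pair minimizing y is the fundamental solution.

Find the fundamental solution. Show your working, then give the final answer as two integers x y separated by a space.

[20; 1,3,1,1,1,3,1,40] for √432; ℓ=8 ⇒ convergent index 7
k=0  a_k=20  p_k/q_k = 20/1
…
k=4  a_k=1  p_k/q_k = 187/9
…
k=6  a_k=3  p_k/q_k = 1060/51
k=7  a_k=1  p_k/q_k = 1351/65
→ (1351, 65).  Check: 1351²=1825201, 432·65²=1825200, difference 1.

1351 65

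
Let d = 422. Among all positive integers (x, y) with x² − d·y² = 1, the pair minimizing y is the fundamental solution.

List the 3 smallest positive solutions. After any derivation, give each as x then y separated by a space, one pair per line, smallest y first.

√422 = [20; 1,1,5,2,1,…,1,1,40, …], period ℓ=14 (even) → k=13
a_0=20:  p_0=20·1+0=20,  q_0=20·0+1=1
…
a_2=1:  p_2=1·21+20=41,  q_2=1·1+1=2
…
a_5=1:  p_5=1·493+226=719,  q_5=1·24+11=35
…
a_7=20:  p_7=20·2650+719=53719,  q_7=20·129+35=2615
a_8=3:  p_8=3·53719+2650=163807,  q_8=3·2615+129=7974
a_9=1:  p_9=1·163807+53719=217526,  q_9=1·7974+2615=10589
a_10=2:  p_10=2·217526+163807=598859,  q_10=2·10589+7974=29152
…
a_12=1:  p_12=1·3211821+598859=3810680,  q_12=1·156349+29152=185501
a_13=1:  p_13=1·3810680+3211821=7022501,  q_13=1·185501+156349=341850
fundamental: x₁=7022501, y₁=341850  (since 49315520295001 − 422·116861422500 = 1)
k=2:  x_2 = 7022501·7022501+422·341850·341850 = 98631040590001,  y_2 = 7022501·341850+341850·7022501 = 4801283933700
k=3:  x_3 = 7022501·98631040590001+422·341850·4801283933700 = 1385273162348638202501,  y_3 = 7022501·4801283933700+341850·98631040590001 = 67434042451384025550

7022501 341850
98631040590001 4801283933700
1385273162348638202501 67434042451384025550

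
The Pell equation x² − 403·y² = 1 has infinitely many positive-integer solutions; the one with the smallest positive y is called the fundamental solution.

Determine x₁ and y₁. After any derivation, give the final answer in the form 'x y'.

d=403: √d = [20; 13,2,1,3,1,3,1,2,13,40] (ℓ=10, even), read p_9/q_9
k=0  a_k=20  p_k/q_k = 20/1
k=1  a_k=13  p_k/q_k = 261/13
k=2  a_k=2  p_k/q_k = 542/27
…
k=4  a_k=3  p_k/q_k = 2951/147
k=5  a_k=1  p_k/q_k = 3754/187
k=6  a_k=3  p_k/q_k = 14213/708
k=7  a_k=1  p_k/q_k = 17967/895
k=8  a_k=2  p_k/q_k = 50147/2498
k=9  a_k=13  p_k/q_k = 669878/33369
(x₁, y₁) = (669878, 33369);  669878² − 403·33369² = 1 ✓

669878 33369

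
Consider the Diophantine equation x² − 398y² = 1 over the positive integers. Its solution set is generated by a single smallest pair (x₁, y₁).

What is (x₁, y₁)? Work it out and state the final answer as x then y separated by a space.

399 20

[19; 1,18,1,38] for √398; ℓ=4 ⇒ convergent index 3
step 0: (19, 1)  from 19·(1,0) + (0,1)
step 1: (20, 1)  from 1·(19,1) + (1,0)
step 2: (379, 19)  from 18·(20,1) + (19,1)
step 3: (399, 20)  from 1·(379,19) + (20,1)
(x₁, y₁) = (399, 20);  399² − 398·20² = 1 ✓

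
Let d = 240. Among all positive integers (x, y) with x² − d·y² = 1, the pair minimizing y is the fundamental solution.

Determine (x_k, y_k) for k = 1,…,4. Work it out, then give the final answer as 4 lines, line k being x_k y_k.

31 2
1921 124
119071 7686
7380481 476408

√240 → a₀=15, period (2,30); ℓ=2 even so k=1
i=0: a=15 ⇒ p=15, q=1
i=1: a=2 ⇒ p=31, q=2
(x₁, y₁) = (31, 2);  31² − 240·2² = 1 ✓
n=2: (31,2)∘(31,2) = (31·31+240·2·2, 31·2+2·31) = (1921,124)
n=3: (1921,124)∘(31,2) = (31·1921+240·2·124, 31·124+2·1921) = (119071,7686)
n=4: (119071,7686)∘(31,2) = (31·119071+240·2·7686, 31·7686+2·119071) = (7380481,476408)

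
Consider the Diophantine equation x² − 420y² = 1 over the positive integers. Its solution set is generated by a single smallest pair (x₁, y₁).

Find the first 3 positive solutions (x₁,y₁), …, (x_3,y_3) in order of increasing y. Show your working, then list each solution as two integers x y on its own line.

41 2
3361 164
275561 13446

√420 → a₀=20, period (2,40); ℓ=2 even so k=1
a_0=20:  p_0=20·1+0=20,  q_0=20·0+1=1
a_1=2:  p_1=2·20+1=41,  q_1=2·1+0=2
(x₁, y₁) = (41, 2);  41² − 420·2² = 1 ✓
k=2:  x_2 = 41·41+420·2·2 = 3361,  y_2 = 41·2+2·41 = 164
k=3:  x_3 = 41·3361+420·2·164 = 275561,  y_3 = 41·164+2·3361 = 13446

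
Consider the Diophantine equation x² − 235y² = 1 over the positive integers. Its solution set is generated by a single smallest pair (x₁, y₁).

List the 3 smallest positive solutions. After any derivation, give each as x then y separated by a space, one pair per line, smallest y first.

46 3
4231 276
389206 25389

[15; 3,30] for √235; ℓ=2 ⇒ convergent index 1
step 0: (15, 1)  from 15·(1,0) + (0,1)
step 1: (46, 3)  from 3·(15,1) + (1,0)
(x₁, y₁) = (46, 3);  46² − 235·3² = 1 ✓
(46+3√235)^2 = 4231 + 276√235
(46+3√235)^3 = 389206 + 25389√235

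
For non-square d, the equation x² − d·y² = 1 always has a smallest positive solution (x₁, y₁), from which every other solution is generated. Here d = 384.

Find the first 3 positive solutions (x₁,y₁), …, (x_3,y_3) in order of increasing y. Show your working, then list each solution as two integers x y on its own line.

√384 = [19; 1,1,2,9,2,1,1,38, …], period ℓ=8 (even) → k=7
a_0=19:  p_0=19·1+0=19,  q_0=19·0+1=1
…
a_4=9:  p_4=9·98+39=921,  q_4=9·5+2=47
a_5=2:  p_5=2·921+98=1940,  q_5=2·47+5=99
a_6=1:  p_6=1·1940+921=2861,  q_6=1·99+47=146
a_7=1:  p_7=1·2861+1940=4801,  q_7=1·146+99=245
→ (4801, 245).  Check: 4801²=23049601, 384·245²=23049600, difference 1.
n=2: (4801,245)∘(4801,245) = (4801·4801+384·245·245, 4801·245+245·4801) = (46099201,2352490)
n=3: (46099201,2352490)∘(4801,245) = (4801·46099201+384·245·2352490, 4801·2352490+245·46099201) = (442644523201,22588608735)

4801 245
46099201 2352490
442644523201 22588608735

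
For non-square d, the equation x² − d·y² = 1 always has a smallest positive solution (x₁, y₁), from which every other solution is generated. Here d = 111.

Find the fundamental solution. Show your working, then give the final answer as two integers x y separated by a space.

295 28

√111 → a₀=10, period (1,1,6,1,1,20); ℓ=6 even so k=5
k=0  a_k=10  p_k/q_k = 10/1
…
k=2  a_k=1  p_k/q_k = 21/2
k=3  a_k=6  p_k/q_k = 137/13
k=4  a_k=1  p_k/q_k = 158/15
k=5  a_k=1  p_k/q_k = 295/28
(x₁, y₁) = (295, 28);  295² − 111·28² = 1 ✓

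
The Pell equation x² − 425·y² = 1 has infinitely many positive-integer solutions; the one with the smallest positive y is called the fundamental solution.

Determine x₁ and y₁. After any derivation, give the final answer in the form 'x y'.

√425 → a₀=20, period (1,1,1,1,1,1,40); ℓ=7 odd so k=13
i=0: a=20 ⇒ p=20, q=1
…
i=4: a=1 ⇒ p=103, q=5
…
i=7: a=40 ⇒ p=10885, q=528
i=8: a=1 ⇒ p=11153, q=541
…
i=10: a=1 ⇒ p=33191, q=1610
i=11: a=1 ⇒ p=55229, q=2679
i=12: a=1 ⇒ p=88420, q=4289
i=13: a=1 ⇒ p=143649, q=6968
fundamental: x₁=143649, y₁=6968  (since 20635035201 − 425·48553024 = 1)

143649 6968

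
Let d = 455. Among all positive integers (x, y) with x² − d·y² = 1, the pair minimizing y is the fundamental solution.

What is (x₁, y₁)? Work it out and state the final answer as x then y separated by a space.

64 3

√455 = [21; 3,42, …], period ℓ=2 (even) → k=1
step 0: (21, 1)  from 21·(1,0) + (0,1)
step 1: (64, 3)  from 3·(21,1) + (1,0)
fundamental: x₁=64, y₁=3  (since 4096 − 455·9 = 1)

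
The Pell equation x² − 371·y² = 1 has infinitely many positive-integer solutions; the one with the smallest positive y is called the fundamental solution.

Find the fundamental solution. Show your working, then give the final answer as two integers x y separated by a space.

√371 = [19; 3,1,4,1,3,38, …], period ℓ=6 (even) → k=5
k=0  a_k=19  p_k/q_k = 19/1
k=1  a_k=3  p_k/q_k = 58/3
k=2  a_k=1  p_k/q_k = 77/4
k=3  a_k=4  p_k/q_k = 366/19
k=4  a_k=1  p_k/q_k = 443/23
k=5  a_k=3  p_k/q_k = 1695/88
(x₁, y₁) = (1695, 88);  1695² − 371·88² = 1 ✓

1695 88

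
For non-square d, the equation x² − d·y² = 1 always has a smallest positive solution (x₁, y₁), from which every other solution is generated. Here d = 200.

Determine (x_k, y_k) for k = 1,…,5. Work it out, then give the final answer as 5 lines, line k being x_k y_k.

[14; 7,28] for √200; ℓ=2 ⇒ convergent index 1
a_0=14:  p_0=14·1+0=14,  q_0=14·0+1=1
a_1=7:  p_1=7·14+1=99,  q_1=7·1+0=7
→ (99, 7).  Check: 99²=9801, 200·7²=9800, difference 1.
(x_2, y_2) = (99·99 + 200·7·7, 99·7 + 7·99) = (19601, 1386)
(x_3, y_3) = (99·19601 + 200·7·1386, 99·1386 + 7·19601) = (3880899, 274421)
(x_4, y_4) = (99·3880899 + 200·7·274421, 99·274421 + 7·3880899) = (768398401, 54333972)
(x_5, y_5) = (99·768398401 + 200·7·54333972, 99·54333972 + 7·768398401) = (152139002499, 10757852035)

99 7
19601 1386
3880899 274421
768398401 54333972
152139002499 10757852035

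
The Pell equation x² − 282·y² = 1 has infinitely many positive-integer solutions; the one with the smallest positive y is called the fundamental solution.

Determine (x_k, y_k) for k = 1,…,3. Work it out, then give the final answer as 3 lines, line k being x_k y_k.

[16; 1,3,1,4,1,3,1,32] for √282; ℓ=8 ⇒ convergent index 7
step 0: (16, 1)  from 16·(1,0) + (0,1)
…
step 2: (67, 4)  from 3·(17,1) + (16,1)
…
step 4: (403, 24)  from 4·(84,5) + (67,4)
step 5: (487, 29)  from 1·(403,24) + (84,5)
step 6: (1864, 111)  from 3·(487,29) + (403,24)
step 7: (2351, 140)  from 1·(1864,111) + (487,29)
(x₁, y₁) = (2351, 140);  2351² − 282·140² = 1 ✓
(2351+140√282)^2 = 11054401 + 658280√282
(2351+140√282)^3 = 51977791151 + 3095232420√282

2351 140
11054401 658280
51977791151 3095232420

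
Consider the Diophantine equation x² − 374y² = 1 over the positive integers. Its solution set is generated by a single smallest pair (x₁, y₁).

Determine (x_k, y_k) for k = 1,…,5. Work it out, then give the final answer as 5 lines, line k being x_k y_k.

3365 174
22646449 1171020
152410598405 7880964426
1025723304619201 53038889415960
6903117687676624325 356951717888446374

d=374: √d = [19; 2,1,18,1,2,38] (ℓ=6, even), read p_5/q_5
a_0=19:  p_0=19·1+0=19,  q_0=19·0+1=1
a_1=2:  p_1=2·19+1=39,  q_1=2·1+0=2
a_2=1:  p_2=1·39+19=58,  q_2=1·2+1=3
a_3=18:  p_3=18·58+39=1083,  q_3=18·3+2=56
a_4=1:  p_4=1·1083+58=1141,  q_4=1·56+3=59
a_5=2:  p_5=2·1141+1083=3365,  q_5=2·59+56=174
fundamental: x₁=3365, y₁=174  (since 11323225 − 374·30276 = 1)
k=2:  x_2 = 3365·3365+374·174·174 = 22646449,  y_2 = 3365·174+174·3365 = 1171020
k=3:  x_3 = 3365·22646449+374·174·1171020 = 152410598405,  y_3 = 3365·1171020+174·22646449 = 7880964426
k=4:  x_4 = 3365·152410598405+374·174·7880964426 = 1025723304619201,  y_4 = 3365·7880964426+174·152410598405 = 53038889415960
k=5:  x_5 = 3365·1025723304619201+374·174·53038889415960 = 6903117687676624325,  y_5 = 3365·53038889415960+174·1025723304619201 = 356951717888446374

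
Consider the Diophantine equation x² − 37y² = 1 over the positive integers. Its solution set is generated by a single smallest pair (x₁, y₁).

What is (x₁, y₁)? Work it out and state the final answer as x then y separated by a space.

73 12

d=37: √d = [6; 12] (ℓ=1, odd), read p_1/q_1
step 0: (6, 1)  from 6·(1,0) + (0,1)
step 1: (73, 12)  from 12·(6,1) + (1,0)
(x₁, y₁) = (73, 12);  73² − 37·12² = 1 ✓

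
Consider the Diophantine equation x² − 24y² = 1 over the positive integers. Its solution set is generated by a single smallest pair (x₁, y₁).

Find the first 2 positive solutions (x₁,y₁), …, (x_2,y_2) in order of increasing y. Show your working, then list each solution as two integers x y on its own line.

5 1
49 10

[4; 1,8] for √24; ℓ=2 ⇒ convergent index 1
a_0=4:  p_0=4·1+0=4,  q_0=4·0+1=1
a_1=1:  p_1=1·4+1=5,  q_1=1·1+0=1
(x₁, y₁) = (5, 1);  5² − 24·1² = 1 ✓
(5+1√24)^2 = 49 + 10√24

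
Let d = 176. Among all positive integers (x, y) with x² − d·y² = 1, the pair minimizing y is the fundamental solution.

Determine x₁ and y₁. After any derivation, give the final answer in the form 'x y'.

199 15

d=176: √d = [13; 3,1,3,26] (ℓ=4, even), read p_3/q_3
a_0=13:  p_0=13·1+0=13,  q_0=13·0+1=1
…
a_2=1:  p_2=1·40+13=53,  q_2=1·3+1=4
a_3=3:  p_3=3·53+40=199,  q_3=3·4+3=15
→ (199, 15).  Check: 199²=39601, 176·15²=39600, difference 1.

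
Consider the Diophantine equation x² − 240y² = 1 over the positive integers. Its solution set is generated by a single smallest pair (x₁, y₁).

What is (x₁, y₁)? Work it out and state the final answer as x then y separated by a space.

31 2

[15; 2,30] for √240; ℓ=2 ⇒ convergent index 1
step 0: (15, 1)  from 15·(1,0) + (0,1)
step 1: (31, 2)  from 2·(15,1) + (1,0)
fundamental: x₁=31, y₁=2  (since 961 − 240·4 = 1)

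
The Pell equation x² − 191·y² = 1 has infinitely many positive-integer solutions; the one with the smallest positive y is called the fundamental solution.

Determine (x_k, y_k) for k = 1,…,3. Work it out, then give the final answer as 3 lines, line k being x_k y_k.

8994000 650783
161784071999999 11706284604000
2910171887135973018000 210572647456751349217

√191 → a₀=13, period (1,4,1,1,3,…,4,1,26); ℓ=16 even so k=15
k=0  a_k=13  p_k/q_k = 13/1
…
k=2  a_k=4  p_k/q_k = 69/5
k=3  a_k=1  p_k/q_k = 83/6
…
k=5  a_k=3  p_k/q_k = 539/39
k=6  a_k=2  p_k/q_k = 1230/89
k=7  a_k=2  p_k/q_k = 2999/217
k=8  a_k=13  p_k/q_k = 40217/2910
k=9  a_k=2  p_k/q_k = 83433/6037
k=10  a_k=2  p_k/q_k = 207083/14984
k=11  a_k=3  p_k/q_k = 704682/50989
k=12  a_k=1  p_k/q_k = 911765/65973
k=13  a_k=1  p_k/q_k = 1616447/116962
k=14  a_k=4  p_k/q_k = 7377553/533821
k=15  a_k=1  p_k/q_k = 8994000/650783
(x₁, y₁) = (8994000, 650783);  8994000² − 191·650783² = 1 ✓
n=2: (8994000,650783)∘(8994000,650783) = (8994000·8994000+191·650783·650783, 8994000·650783+650783·8994000) = (161784071999999,11706284604000)
n=3: (161784071999999,11706284604000)∘(8994000,650783) = (8994000·161784071999999+191·650783·11706284604000, 8994000·11706284604000+650783·161784071999999) = (2910171887135973018000,210572647456751349217)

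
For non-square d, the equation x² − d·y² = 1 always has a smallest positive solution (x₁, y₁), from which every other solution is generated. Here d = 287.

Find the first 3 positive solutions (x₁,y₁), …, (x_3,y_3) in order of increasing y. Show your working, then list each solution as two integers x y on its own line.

288 17
165887 9792
95550624 5640175

√287 = [16; 1,15,1,32, …], period ℓ=4 (even) → k=3
k=0  a_k=16  p_k/q_k = 16/1
k=1  a_k=1  p_k/q_k = 17/1
k=2  a_k=15  p_k/q_k = 271/16
k=3  a_k=1  p_k/q_k = 288/17
→ (288, 17).  Check: 288²=82944, 287·17²=82943, difference 1.
k=2:  x_2 = 288·288+287·17·17 = 165887,  y_2 = 288·17+17·288 = 9792
k=3:  x_3 = 288·165887+287·17·9792 = 95550624,  y_3 = 288·9792+17·165887 = 5640175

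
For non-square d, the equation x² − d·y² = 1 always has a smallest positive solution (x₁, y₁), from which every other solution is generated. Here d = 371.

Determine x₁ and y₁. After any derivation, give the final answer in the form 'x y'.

1695 88

√371 = [19; 3,1,4,1,3,38, …], period ℓ=6 (even) → k=5
a_0=19:  p_0=19·1+0=19,  q_0=19·0+1=1
a_1=3:  p_1=3·19+1=58,  q_1=3·1+0=3
…
a_4=1:  p_4=1·366+77=443,  q_4=1·19+4=23
a_5=3:  p_5=3·443+366=1695,  q_5=3·23+19=88
→ (1695, 88).  Check: 1695²=2873025, 371·88²=2873024, difference 1.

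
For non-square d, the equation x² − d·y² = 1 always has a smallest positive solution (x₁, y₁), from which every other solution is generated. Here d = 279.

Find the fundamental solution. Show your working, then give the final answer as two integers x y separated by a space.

1520 91

√279 → a₀=16, period (1,2,2,1,2,2,1,32); ℓ=8 even so k=7
a_0=16:  p_0=16·1+0=16,  q_0=16·0+1=1
a_1=1:  p_1=1·16+1=17,  q_1=1·1+0=1
…
a_3=2:  p_3=2·50+17=117,  q_3=2·3+1=7
a_4=1:  p_4=1·117+50=167,  q_4=1·7+3=10
…
a_6=2:  p_6=2·451+167=1069,  q_6=2·27+10=64
a_7=1:  p_7=1·1069+451=1520,  q_7=1·64+27=91
fundamental: x₁=1520, y₁=91  (since 2310400 − 279·8281 = 1)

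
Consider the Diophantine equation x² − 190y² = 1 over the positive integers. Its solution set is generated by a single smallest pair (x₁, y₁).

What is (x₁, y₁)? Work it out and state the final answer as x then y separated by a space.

52021 3774

[13; 1,3,1,1,1,…,3,1,26] for √190; ℓ=14 ⇒ convergent index 13
step 0: (13, 1)  from 13·(1,0) + (0,1)
…
step 7: (1213, 88)  from 2·(510,37) + (193,14)
step 8: (2936, 213)  from 2·(1213,88) + (510,37)
step 9: (4149, 301)  from 1·(2936,213) + (1213,88)
…
step 11: (11234, 815)  from 1·(7085,514) + (4149,301)
step 12: (40787, 2959)  from 3·(11234,815) + (7085,514)
step 13: (52021, 3774)  from 1·(40787,2959) + (11234,815)
(x₁, y₁) = (52021, 3774);  52021² − 190·3774² = 1 ✓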